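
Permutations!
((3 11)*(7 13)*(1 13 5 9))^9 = ((1 13 7 5 9)(3 11))^9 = (1 9 5 7 13)(3 11)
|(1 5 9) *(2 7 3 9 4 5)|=|(1 2 7 3 9)(4 5)|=10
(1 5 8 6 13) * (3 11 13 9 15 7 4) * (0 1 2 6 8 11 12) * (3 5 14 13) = (0 1 14 13 2 6 9 15 7 4 5 11 3 12) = [1, 14, 6, 12, 5, 11, 9, 4, 8, 15, 10, 3, 0, 2, 13, 7]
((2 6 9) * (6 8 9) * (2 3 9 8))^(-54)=(9)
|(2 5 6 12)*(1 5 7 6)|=4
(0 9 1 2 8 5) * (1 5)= (0 9 5)(1 2 8)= [9, 2, 8, 3, 4, 0, 6, 7, 1, 5]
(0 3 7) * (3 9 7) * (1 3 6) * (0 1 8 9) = [0, 3, 2, 6, 4, 5, 8, 1, 9, 7] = (1 3 6 8 9 7)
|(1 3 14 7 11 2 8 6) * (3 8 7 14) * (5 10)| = 6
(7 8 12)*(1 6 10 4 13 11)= [0, 6, 2, 3, 13, 5, 10, 8, 12, 9, 4, 1, 7, 11]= (1 6 10 4 13 11)(7 8 12)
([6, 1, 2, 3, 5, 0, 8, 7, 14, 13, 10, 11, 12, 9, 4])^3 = [14, 1, 2, 3, 6, 8, 4, 7, 5, 13, 10, 11, 12, 9, 0]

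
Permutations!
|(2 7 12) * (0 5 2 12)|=|(12)(0 5 2 7)|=4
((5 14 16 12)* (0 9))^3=((0 9)(5 14 16 12))^3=(0 9)(5 12 16 14)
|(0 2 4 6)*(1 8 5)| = |(0 2 4 6)(1 8 5)| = 12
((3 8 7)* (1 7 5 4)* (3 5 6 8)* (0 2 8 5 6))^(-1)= ((0 2 8)(1 7 6 5 4))^(-1)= (0 8 2)(1 4 5 6 7)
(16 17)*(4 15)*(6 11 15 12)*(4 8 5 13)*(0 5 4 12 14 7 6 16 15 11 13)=(0 5)(4 14 7 6 13 12 16 17 15 8)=[5, 1, 2, 3, 14, 0, 13, 6, 4, 9, 10, 11, 16, 12, 7, 8, 17, 15]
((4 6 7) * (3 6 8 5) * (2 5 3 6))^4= ((2 5 6 7 4 8 3))^4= (2 4 5 8 6 3 7)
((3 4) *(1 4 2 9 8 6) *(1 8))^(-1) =((1 4 3 2 9)(6 8))^(-1) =(1 9 2 3 4)(6 8)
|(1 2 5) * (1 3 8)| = 5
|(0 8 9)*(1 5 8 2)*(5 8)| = 5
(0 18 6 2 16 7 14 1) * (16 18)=(0 16 7 14 1)(2 18 6)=[16, 0, 18, 3, 4, 5, 2, 14, 8, 9, 10, 11, 12, 13, 1, 15, 7, 17, 6]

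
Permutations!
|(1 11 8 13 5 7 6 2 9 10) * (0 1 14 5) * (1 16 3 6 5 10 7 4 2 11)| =70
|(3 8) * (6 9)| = |(3 8)(6 9)| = 2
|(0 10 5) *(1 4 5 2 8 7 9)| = |(0 10 2 8 7 9 1 4 5)| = 9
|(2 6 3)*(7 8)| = |(2 6 3)(7 8)| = 6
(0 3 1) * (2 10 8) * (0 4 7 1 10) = [3, 4, 0, 10, 7, 5, 6, 1, 2, 9, 8] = (0 3 10 8 2)(1 4 7)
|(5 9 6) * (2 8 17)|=|(2 8 17)(5 9 6)|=3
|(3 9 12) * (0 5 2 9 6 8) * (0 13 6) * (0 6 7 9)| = 21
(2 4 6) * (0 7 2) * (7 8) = [8, 1, 4, 3, 6, 5, 0, 2, 7] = (0 8 7 2 4 6)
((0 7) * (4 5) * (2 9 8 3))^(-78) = (2 8)(3 9)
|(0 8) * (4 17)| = 2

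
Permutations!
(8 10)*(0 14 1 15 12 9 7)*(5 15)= (0 14 1 5 15 12 9 7)(8 10)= [14, 5, 2, 3, 4, 15, 6, 0, 10, 7, 8, 11, 9, 13, 1, 12]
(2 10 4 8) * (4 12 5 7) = (2 10 12 5 7 4 8) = [0, 1, 10, 3, 8, 7, 6, 4, 2, 9, 12, 11, 5]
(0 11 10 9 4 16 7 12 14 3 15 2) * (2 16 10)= (0 11 2)(3 15 16 7 12 14)(4 10 9)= [11, 1, 0, 15, 10, 5, 6, 12, 8, 4, 9, 2, 14, 13, 3, 16, 7]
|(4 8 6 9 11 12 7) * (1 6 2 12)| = 20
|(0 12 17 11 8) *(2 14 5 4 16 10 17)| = 11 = |(0 12 2 14 5 4 16 10 17 11 8)|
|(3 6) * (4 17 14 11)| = 4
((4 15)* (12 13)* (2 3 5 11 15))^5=(2 4 15 11 5 3)(12 13)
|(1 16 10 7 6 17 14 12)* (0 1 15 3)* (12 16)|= 30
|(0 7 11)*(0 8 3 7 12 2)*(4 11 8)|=6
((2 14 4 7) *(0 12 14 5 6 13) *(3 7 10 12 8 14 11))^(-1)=(0 13 6 5 2 7 3 11 12 10 4 14 8)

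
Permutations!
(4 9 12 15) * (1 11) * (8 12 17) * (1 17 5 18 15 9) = [0, 11, 2, 3, 1, 18, 6, 7, 12, 5, 10, 17, 9, 13, 14, 4, 16, 8, 15] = (1 11 17 8 12 9 5 18 15 4)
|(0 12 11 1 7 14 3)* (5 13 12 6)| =10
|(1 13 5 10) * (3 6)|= 4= |(1 13 5 10)(3 6)|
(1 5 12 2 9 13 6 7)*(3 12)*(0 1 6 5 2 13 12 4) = (0 1 2 9 12 13 5 3 4)(6 7) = [1, 2, 9, 4, 0, 3, 7, 6, 8, 12, 10, 11, 13, 5]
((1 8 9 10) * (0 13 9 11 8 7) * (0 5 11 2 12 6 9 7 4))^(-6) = ((0 13 7 5 11 8 2 12 6 9 10 1 4))^(-6) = (0 12 13 6 7 9 5 10 11 1 8 4 2)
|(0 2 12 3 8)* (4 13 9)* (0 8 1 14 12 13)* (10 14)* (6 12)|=|(0 2 13 9 4)(1 10 14 6 12 3)|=30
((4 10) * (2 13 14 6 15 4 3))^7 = (2 3 10 4 15 6 14 13)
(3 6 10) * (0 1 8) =(0 1 8)(3 6 10) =[1, 8, 2, 6, 4, 5, 10, 7, 0, 9, 3]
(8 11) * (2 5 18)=(2 5 18)(8 11)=[0, 1, 5, 3, 4, 18, 6, 7, 11, 9, 10, 8, 12, 13, 14, 15, 16, 17, 2]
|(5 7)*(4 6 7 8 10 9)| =7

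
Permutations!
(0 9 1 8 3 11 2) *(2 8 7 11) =[9, 7, 0, 2, 4, 5, 6, 11, 3, 1, 10, 8] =(0 9 1 7 11 8 3 2)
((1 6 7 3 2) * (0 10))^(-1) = ((0 10)(1 6 7 3 2))^(-1) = (0 10)(1 2 3 7 6)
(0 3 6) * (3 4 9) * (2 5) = (0 4 9 3 6)(2 5) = [4, 1, 5, 6, 9, 2, 0, 7, 8, 3]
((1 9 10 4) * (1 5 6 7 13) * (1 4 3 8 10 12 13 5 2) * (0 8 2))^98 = (0 13 9 2 10)(1 3 8 4 12)(5 7 6)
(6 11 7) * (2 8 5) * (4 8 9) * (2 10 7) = (2 9 4 8 5 10 7 6 11) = [0, 1, 9, 3, 8, 10, 11, 6, 5, 4, 7, 2]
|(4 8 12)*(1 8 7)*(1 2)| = 6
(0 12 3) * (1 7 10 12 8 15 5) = (0 8 15 5 1 7 10 12 3) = [8, 7, 2, 0, 4, 1, 6, 10, 15, 9, 12, 11, 3, 13, 14, 5]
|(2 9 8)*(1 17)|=6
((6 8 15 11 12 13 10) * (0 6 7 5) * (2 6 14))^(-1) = (0 5 7 10 13 12 11 15 8 6 2 14)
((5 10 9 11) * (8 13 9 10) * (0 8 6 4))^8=((0 8 13 9 11 5 6 4))^8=(13)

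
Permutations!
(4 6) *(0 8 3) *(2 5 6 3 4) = (0 8 4 3)(2 5 6) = [8, 1, 5, 0, 3, 6, 2, 7, 4]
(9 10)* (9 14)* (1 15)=(1 15)(9 10 14)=[0, 15, 2, 3, 4, 5, 6, 7, 8, 10, 14, 11, 12, 13, 9, 1]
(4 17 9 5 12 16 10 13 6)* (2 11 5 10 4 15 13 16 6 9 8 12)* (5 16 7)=(2 11 16 4 17 8 12 6 15 13 9 10 7 5)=[0, 1, 11, 3, 17, 2, 15, 5, 12, 10, 7, 16, 6, 9, 14, 13, 4, 8]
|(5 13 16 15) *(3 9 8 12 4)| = 20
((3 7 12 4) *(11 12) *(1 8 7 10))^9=((1 8 7 11 12 4 3 10))^9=(1 8 7 11 12 4 3 10)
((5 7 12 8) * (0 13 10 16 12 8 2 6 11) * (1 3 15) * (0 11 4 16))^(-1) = ((0 13 10)(1 3 15)(2 6 4 16 12)(5 7 8))^(-1) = (0 10 13)(1 15 3)(2 12 16 4 6)(5 8 7)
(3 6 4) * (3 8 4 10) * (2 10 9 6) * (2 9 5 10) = (3 9 6 5 10)(4 8) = [0, 1, 2, 9, 8, 10, 5, 7, 4, 6, 3]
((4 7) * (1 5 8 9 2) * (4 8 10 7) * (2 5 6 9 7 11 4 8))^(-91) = (1 2 7 8 4 11 10 5 9 6)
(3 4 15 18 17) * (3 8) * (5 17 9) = (3 4 15 18 9 5 17 8) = [0, 1, 2, 4, 15, 17, 6, 7, 3, 5, 10, 11, 12, 13, 14, 18, 16, 8, 9]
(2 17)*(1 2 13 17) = (1 2)(13 17) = [0, 2, 1, 3, 4, 5, 6, 7, 8, 9, 10, 11, 12, 17, 14, 15, 16, 13]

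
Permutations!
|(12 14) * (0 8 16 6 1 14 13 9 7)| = |(0 8 16 6 1 14 12 13 9 7)| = 10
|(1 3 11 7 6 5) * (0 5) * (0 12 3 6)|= 8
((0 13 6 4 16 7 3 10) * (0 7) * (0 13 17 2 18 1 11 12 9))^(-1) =(0 9 12 11 1 18 2 17)(3 7 10)(4 6 13 16)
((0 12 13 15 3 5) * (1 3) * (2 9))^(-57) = (0 5 3 1 15 13 12)(2 9)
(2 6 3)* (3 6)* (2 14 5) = (2 3 14 5) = [0, 1, 3, 14, 4, 2, 6, 7, 8, 9, 10, 11, 12, 13, 5]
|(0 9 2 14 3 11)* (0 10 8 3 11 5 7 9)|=9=|(2 14 11 10 8 3 5 7 9)|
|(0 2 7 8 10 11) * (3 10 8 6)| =7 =|(0 2 7 6 3 10 11)|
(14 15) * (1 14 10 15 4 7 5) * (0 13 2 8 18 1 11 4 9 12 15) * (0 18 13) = (1 14 9 12 15 10 18)(2 8 13)(4 7 5 11) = [0, 14, 8, 3, 7, 11, 6, 5, 13, 12, 18, 4, 15, 2, 9, 10, 16, 17, 1]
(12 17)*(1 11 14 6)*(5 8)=(1 11 14 6)(5 8)(12 17)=[0, 11, 2, 3, 4, 8, 1, 7, 5, 9, 10, 14, 17, 13, 6, 15, 16, 12]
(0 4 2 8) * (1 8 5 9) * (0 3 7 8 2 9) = [4, 2, 5, 7, 9, 0, 6, 8, 3, 1] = (0 4 9 1 2 5)(3 7 8)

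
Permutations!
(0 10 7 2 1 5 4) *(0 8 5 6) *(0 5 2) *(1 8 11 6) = [10, 1, 8, 3, 11, 4, 5, 0, 2, 9, 7, 6] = (0 10 7)(2 8)(4 11 6 5)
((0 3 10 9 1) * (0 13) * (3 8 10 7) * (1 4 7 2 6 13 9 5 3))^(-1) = ((0 8 10 5 3 2 6 13)(1 9 4 7))^(-1) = (0 13 6 2 3 5 10 8)(1 7 4 9)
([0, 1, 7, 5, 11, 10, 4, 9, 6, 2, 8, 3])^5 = (2 9 7)(3 4 8 5 11 6 10)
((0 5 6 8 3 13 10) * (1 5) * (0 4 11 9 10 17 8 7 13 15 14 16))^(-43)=(0 13 14 6 3 1 17 16 7 15 5 8)(4 11 9 10)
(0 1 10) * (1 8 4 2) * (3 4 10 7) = (0 8 10)(1 7 3 4 2) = [8, 7, 1, 4, 2, 5, 6, 3, 10, 9, 0]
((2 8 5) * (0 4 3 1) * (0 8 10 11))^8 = ((0 4 3 1 8 5 2 10 11))^8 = (0 11 10 2 5 8 1 3 4)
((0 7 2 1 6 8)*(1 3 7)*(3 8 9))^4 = ((0 1 6 9 3 7 2 8))^4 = (0 3)(1 7)(2 6)(8 9)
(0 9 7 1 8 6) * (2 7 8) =[9, 2, 7, 3, 4, 5, 0, 1, 6, 8] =(0 9 8 6)(1 2 7)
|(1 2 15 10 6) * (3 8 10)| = 7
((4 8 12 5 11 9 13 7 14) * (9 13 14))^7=((4 8 12 5 11 13 7 9 14))^7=(4 9 13 5 8 14 7 11 12)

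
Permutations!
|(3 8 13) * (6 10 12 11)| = 12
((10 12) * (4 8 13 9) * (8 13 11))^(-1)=(4 9 13)(8 11)(10 12)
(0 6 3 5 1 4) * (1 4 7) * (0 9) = (0 6 3 5 4 9)(1 7) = [6, 7, 2, 5, 9, 4, 3, 1, 8, 0]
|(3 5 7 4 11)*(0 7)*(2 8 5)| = |(0 7 4 11 3 2 8 5)| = 8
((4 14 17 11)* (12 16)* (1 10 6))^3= ((1 10 6)(4 14 17 11)(12 16))^3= (4 11 17 14)(12 16)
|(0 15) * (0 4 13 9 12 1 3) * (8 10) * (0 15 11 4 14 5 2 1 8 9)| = |(0 11 4 13)(1 3 15 14 5 2)(8 10 9 12)| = 12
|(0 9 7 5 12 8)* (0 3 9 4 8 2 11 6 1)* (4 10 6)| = |(0 10 6 1)(2 11 4 8 3 9 7 5 12)| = 36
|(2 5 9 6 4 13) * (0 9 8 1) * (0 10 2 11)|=30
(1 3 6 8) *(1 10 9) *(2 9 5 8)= (1 3 6 2 9)(5 8 10)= [0, 3, 9, 6, 4, 8, 2, 7, 10, 1, 5]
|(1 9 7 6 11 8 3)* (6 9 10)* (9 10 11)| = 4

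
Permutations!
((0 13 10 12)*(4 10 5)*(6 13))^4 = (0 4 6 10 13 12 5)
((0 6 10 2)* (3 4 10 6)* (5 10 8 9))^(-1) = ((0 3 4 8 9 5 10 2))^(-1) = (0 2 10 5 9 8 4 3)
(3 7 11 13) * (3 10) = (3 7 11 13 10) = [0, 1, 2, 7, 4, 5, 6, 11, 8, 9, 3, 13, 12, 10]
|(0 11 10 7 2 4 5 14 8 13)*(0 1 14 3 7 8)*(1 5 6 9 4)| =|(0 11 10 8 13 5 3 7 2 1 14)(4 6 9)| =33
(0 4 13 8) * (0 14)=(0 4 13 8 14)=[4, 1, 2, 3, 13, 5, 6, 7, 14, 9, 10, 11, 12, 8, 0]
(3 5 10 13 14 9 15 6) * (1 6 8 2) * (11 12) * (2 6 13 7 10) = [0, 13, 1, 5, 4, 2, 3, 10, 6, 15, 7, 12, 11, 14, 9, 8] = (1 13 14 9 15 8 6 3 5 2)(7 10)(11 12)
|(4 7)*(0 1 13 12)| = 4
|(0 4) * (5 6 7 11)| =4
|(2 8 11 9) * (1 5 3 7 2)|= 8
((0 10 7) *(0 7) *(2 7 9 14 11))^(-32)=((0 10)(2 7 9 14 11))^(-32)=(2 14 7 11 9)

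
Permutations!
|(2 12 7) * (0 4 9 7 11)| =|(0 4 9 7 2 12 11)| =7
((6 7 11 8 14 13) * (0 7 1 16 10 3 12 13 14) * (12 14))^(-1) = (0 8 11 7)(1 6 13 12 14 3 10 16)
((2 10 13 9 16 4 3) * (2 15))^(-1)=((2 10 13 9 16 4 3 15))^(-1)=(2 15 3 4 16 9 13 10)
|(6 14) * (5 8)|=|(5 8)(6 14)|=2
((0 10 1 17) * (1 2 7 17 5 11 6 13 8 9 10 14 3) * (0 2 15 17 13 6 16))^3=((0 14 3 1 5 11 16)(2 7 13 8 9 10 15 17))^3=(0 1 16 3 11 14 5)(2 8 15 7 9 17 13 10)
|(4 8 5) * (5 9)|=4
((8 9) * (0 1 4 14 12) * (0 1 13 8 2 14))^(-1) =((0 13 8 9 2 14 12 1 4))^(-1) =(0 4 1 12 14 2 9 8 13)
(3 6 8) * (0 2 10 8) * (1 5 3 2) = (0 1 5 3 6)(2 10 8) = [1, 5, 10, 6, 4, 3, 0, 7, 2, 9, 8]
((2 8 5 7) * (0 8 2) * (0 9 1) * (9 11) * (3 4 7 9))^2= ((0 8 5 9 1)(3 4 7 11))^2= (0 5 1 8 9)(3 7)(4 11)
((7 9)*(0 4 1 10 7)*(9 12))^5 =(0 12 10 4 9 7 1)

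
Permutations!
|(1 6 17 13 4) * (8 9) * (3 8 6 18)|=|(1 18 3 8 9 6 17 13 4)|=9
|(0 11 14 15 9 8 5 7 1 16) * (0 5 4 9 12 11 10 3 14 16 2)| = 12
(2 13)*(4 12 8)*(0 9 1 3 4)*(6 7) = (0 9 1 3 4 12 8)(2 13)(6 7) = [9, 3, 13, 4, 12, 5, 7, 6, 0, 1, 10, 11, 8, 2]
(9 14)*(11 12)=(9 14)(11 12)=[0, 1, 2, 3, 4, 5, 6, 7, 8, 14, 10, 12, 11, 13, 9]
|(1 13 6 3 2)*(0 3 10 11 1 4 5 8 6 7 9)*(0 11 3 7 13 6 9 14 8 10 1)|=30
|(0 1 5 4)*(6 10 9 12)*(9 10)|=|(0 1 5 4)(6 9 12)|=12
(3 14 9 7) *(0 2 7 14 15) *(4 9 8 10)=(0 2 7 3 15)(4 9 14 8 10)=[2, 1, 7, 15, 9, 5, 6, 3, 10, 14, 4, 11, 12, 13, 8, 0]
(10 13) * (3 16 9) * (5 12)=(3 16 9)(5 12)(10 13)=[0, 1, 2, 16, 4, 12, 6, 7, 8, 3, 13, 11, 5, 10, 14, 15, 9]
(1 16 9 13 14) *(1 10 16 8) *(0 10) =(0 10 16 9 13 14)(1 8) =[10, 8, 2, 3, 4, 5, 6, 7, 1, 13, 16, 11, 12, 14, 0, 15, 9]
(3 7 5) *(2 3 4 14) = (2 3 7 5 4 14) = [0, 1, 3, 7, 14, 4, 6, 5, 8, 9, 10, 11, 12, 13, 2]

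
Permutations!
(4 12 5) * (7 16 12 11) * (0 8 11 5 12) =(0 8 11 7 16)(4 5) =[8, 1, 2, 3, 5, 4, 6, 16, 11, 9, 10, 7, 12, 13, 14, 15, 0]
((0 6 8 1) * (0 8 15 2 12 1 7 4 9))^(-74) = ((0 6 15 2 12 1 8 7 4 9))^(-74) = (0 8 15 4 12)(1 6 7 2 9)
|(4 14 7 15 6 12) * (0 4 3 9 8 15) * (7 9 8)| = 5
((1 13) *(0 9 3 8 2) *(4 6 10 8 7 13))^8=((0 9 3 7 13 1 4 6 10 8 2))^8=(0 10 1 3 2 6 13 9 8 4 7)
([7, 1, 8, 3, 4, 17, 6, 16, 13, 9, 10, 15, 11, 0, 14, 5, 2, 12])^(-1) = [13, 1, 16, 3, 4, 15, 6, 0, 2, 9, 10, 12, 17, 8, 14, 11, 7, 5]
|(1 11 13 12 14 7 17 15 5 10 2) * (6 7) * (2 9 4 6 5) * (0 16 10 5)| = 15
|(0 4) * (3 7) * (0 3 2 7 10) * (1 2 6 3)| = 8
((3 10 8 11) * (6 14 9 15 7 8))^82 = ((3 10 6 14 9 15 7 8 11))^82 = (3 10 6 14 9 15 7 8 11)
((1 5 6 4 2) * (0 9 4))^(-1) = ((0 9 4 2 1 5 6))^(-1) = (0 6 5 1 2 4 9)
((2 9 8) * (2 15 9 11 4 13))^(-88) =(8 9 15)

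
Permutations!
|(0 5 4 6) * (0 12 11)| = |(0 5 4 6 12 11)| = 6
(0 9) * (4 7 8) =[9, 1, 2, 3, 7, 5, 6, 8, 4, 0] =(0 9)(4 7 8)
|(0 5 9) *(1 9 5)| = 3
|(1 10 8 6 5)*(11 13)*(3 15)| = |(1 10 8 6 5)(3 15)(11 13)| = 10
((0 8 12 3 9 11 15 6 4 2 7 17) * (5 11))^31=(0 5 2 12 15 17 9 4 8 11 7 3 6)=((0 8 12 3 9 5 11 15 6 4 2 7 17))^31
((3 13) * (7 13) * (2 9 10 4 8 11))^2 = ((2 9 10 4 8 11)(3 7 13))^2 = (2 10 8)(3 13 7)(4 11 9)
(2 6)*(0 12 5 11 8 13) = (0 12 5 11 8 13)(2 6) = [12, 1, 6, 3, 4, 11, 2, 7, 13, 9, 10, 8, 5, 0]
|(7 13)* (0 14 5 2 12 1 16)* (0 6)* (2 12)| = 14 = |(0 14 5 12 1 16 6)(7 13)|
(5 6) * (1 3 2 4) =(1 3 2 4)(5 6) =[0, 3, 4, 2, 1, 6, 5]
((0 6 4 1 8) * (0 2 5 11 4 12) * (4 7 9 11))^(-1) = (0 12 6)(1 4 5 2 8)(7 11 9)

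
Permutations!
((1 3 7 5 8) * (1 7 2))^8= ((1 3 2)(5 8 7))^8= (1 2 3)(5 7 8)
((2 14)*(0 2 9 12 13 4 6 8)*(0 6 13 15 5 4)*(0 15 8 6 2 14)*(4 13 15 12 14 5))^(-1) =((0 5 13 12 8 2)(4 15)(9 14))^(-1) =(0 2 8 12 13 5)(4 15)(9 14)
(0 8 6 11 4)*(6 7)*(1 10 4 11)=(11)(0 8 7 6 1 10 4)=[8, 10, 2, 3, 0, 5, 1, 6, 7, 9, 4, 11]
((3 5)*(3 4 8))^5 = (3 5 4 8)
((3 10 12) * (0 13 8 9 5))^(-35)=((0 13 8 9 5)(3 10 12))^(-35)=(13)(3 10 12)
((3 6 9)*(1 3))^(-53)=(1 9 6 3)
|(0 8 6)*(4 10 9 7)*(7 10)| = 6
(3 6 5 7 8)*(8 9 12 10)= [0, 1, 2, 6, 4, 7, 5, 9, 3, 12, 8, 11, 10]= (3 6 5 7 9 12 10 8)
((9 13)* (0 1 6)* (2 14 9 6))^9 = ((0 1 2 14 9 13 6))^9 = (0 2 9 6 1 14 13)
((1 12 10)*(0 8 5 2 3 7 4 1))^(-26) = (0 3 12 5 4)(1 8 7 10 2)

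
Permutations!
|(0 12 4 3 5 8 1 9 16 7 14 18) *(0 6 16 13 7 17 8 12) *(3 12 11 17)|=|(1 9 13 7 14 18 6 16 3 5 11 17 8)(4 12)|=26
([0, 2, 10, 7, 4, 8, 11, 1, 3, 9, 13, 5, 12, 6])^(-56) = [0, 6, 11, 10, 4, 1, 3, 13, 2, 9, 5, 7, 12, 8]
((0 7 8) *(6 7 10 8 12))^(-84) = ((0 10 8)(6 7 12))^(-84) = (12)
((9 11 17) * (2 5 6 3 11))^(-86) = ((2 5 6 3 11 17 9))^(-86) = (2 17 3 5 9 11 6)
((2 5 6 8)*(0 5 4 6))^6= (2 6)(4 8)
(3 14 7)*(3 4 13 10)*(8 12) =(3 14 7 4 13 10)(8 12) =[0, 1, 2, 14, 13, 5, 6, 4, 12, 9, 3, 11, 8, 10, 7]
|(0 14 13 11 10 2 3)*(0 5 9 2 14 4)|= 4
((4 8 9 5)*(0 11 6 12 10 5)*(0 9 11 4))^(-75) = ((0 4 8 11 6 12 10 5))^(-75) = (0 12 8 5 6 4 10 11)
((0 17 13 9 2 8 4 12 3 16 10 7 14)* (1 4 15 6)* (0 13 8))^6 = ((0 17 8 15 6 1 4 12 3 16 10 7 14 13 9 2))^6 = (0 4 14 8 3 9 6 10)(1 7 17 12 13 15 16 2)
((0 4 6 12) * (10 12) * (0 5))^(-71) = ((0 4 6 10 12 5))^(-71) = (0 4 6 10 12 5)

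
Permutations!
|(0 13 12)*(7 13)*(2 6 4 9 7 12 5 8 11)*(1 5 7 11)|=30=|(0 12)(1 5 8)(2 6 4 9 11)(7 13)|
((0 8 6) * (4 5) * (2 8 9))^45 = (9)(4 5)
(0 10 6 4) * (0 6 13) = (0 10 13)(4 6) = [10, 1, 2, 3, 6, 5, 4, 7, 8, 9, 13, 11, 12, 0]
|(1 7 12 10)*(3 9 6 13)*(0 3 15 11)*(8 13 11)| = 60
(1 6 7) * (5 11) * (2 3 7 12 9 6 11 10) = (1 11 5 10 2 3 7)(6 12 9) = [0, 11, 3, 7, 4, 10, 12, 1, 8, 6, 2, 5, 9]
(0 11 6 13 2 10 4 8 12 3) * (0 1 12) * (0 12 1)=(0 11 6 13 2 10 4 8 12 3)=[11, 1, 10, 0, 8, 5, 13, 7, 12, 9, 4, 6, 3, 2]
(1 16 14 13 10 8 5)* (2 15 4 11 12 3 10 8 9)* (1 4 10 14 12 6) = [0, 16, 15, 14, 11, 4, 1, 7, 5, 2, 9, 6, 3, 8, 13, 10, 12] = (1 16 12 3 14 13 8 5 4 11 6)(2 15 10 9)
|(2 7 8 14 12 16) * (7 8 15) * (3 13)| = 10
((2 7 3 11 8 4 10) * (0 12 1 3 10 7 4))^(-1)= ((0 12 1 3 11 8)(2 4 7 10))^(-1)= (0 8 11 3 1 12)(2 10 7 4)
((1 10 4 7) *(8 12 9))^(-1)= ((1 10 4 7)(8 12 9))^(-1)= (1 7 4 10)(8 9 12)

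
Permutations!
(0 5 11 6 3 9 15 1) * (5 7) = (0 7 5 11 6 3 9 15 1) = [7, 0, 2, 9, 4, 11, 3, 5, 8, 15, 10, 6, 12, 13, 14, 1]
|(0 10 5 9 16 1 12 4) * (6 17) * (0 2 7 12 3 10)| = |(1 3 10 5 9 16)(2 7 12 4)(6 17)| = 12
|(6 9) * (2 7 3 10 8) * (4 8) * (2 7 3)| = 6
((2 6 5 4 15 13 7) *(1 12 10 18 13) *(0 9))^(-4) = ((0 9)(1 12 10 18 13 7 2 6 5 4 15))^(-4) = (1 6 18 15 2 10 4 7 12 5 13)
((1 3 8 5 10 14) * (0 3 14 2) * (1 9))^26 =(0 8 10)(1 9 14)(2 3 5)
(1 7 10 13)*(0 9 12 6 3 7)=(0 9 12 6 3 7 10 13 1)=[9, 0, 2, 7, 4, 5, 3, 10, 8, 12, 13, 11, 6, 1]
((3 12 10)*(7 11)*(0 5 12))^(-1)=(0 3 10 12 5)(7 11)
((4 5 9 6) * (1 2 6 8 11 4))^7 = ((1 2 6)(4 5 9 8 11))^7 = (1 2 6)(4 9 11 5 8)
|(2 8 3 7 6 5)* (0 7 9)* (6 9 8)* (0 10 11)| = 30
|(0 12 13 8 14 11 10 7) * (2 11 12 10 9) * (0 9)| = 12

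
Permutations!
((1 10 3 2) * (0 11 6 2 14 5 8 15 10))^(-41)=(0 1 2 6 11)(3 14 5 8 15 10)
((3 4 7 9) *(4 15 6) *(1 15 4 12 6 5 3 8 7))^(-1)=(1 4 3 5 15)(6 12)(7 8 9)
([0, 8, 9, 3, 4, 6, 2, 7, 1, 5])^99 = (1 8)(2 6 5 9)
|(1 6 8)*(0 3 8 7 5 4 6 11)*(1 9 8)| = 4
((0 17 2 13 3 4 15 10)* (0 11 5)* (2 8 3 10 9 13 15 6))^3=((0 17 8 3 4 6 2 15 9 13 10 11 5))^3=(0 3 2 13 5 8 6 9 11 17 4 15 10)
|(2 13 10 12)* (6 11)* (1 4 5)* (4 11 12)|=|(1 11 6 12 2 13 10 4 5)|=9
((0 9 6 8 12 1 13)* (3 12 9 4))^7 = ((0 4 3 12 1 13)(6 8 9))^7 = (0 4 3 12 1 13)(6 8 9)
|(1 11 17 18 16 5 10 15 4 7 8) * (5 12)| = 12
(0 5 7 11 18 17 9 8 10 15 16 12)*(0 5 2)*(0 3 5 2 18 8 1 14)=(0 18 17 9 1 14)(2 3 5 7 11 8 10 15 16 12)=[18, 14, 3, 5, 4, 7, 6, 11, 10, 1, 15, 8, 2, 13, 0, 16, 12, 9, 17]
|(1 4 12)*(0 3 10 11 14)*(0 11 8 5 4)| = 8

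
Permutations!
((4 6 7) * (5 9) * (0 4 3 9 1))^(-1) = ((0 4 6 7 3 9 5 1))^(-1) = (0 1 5 9 3 7 6 4)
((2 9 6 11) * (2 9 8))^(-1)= (2 8)(6 9 11)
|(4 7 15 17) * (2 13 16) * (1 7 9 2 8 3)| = 11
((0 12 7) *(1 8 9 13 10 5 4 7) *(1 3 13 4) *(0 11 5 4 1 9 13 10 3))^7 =((0 12)(1 8 13 3 10 4 7 11 5 9))^7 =(0 12)(1 11 10 8 5 4 13 9 7 3)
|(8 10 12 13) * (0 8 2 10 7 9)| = |(0 8 7 9)(2 10 12 13)| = 4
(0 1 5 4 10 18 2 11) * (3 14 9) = (0 1 5 4 10 18 2 11)(3 14 9) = [1, 5, 11, 14, 10, 4, 6, 7, 8, 3, 18, 0, 12, 13, 9, 15, 16, 17, 2]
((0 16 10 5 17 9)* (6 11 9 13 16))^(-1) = (0 9 11 6)(5 10 16 13 17)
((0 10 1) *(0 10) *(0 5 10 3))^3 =(0 1 5 3 10)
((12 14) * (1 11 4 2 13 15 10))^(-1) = (1 10 15 13 2 4 11)(12 14)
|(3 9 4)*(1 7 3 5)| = |(1 7 3 9 4 5)| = 6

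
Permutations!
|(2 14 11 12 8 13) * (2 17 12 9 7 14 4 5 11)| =|(2 4 5 11 9 7 14)(8 13 17 12)| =28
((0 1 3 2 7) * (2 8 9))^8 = ((0 1 3 8 9 2 7))^8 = (0 1 3 8 9 2 7)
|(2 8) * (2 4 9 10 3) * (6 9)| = 7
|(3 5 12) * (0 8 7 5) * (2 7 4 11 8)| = |(0 2 7 5 12 3)(4 11 8)| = 6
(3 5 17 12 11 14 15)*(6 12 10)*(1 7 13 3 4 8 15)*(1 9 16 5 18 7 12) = (1 12 11 14 9 16 5 17 10 6)(3 18 7 13)(4 8 15) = [0, 12, 2, 18, 8, 17, 1, 13, 15, 16, 6, 14, 11, 3, 9, 4, 5, 10, 7]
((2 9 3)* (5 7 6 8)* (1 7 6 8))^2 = (1 8 6 7 5)(2 3 9)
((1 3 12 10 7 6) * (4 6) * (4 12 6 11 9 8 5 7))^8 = ((1 3 6)(4 11 9 8 5 7 12 10))^8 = (12)(1 6 3)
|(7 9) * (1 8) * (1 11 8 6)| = |(1 6)(7 9)(8 11)| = 2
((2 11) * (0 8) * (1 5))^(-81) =(0 8)(1 5)(2 11)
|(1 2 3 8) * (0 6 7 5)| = |(0 6 7 5)(1 2 3 8)| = 4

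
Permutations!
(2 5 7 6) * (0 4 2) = [4, 1, 5, 3, 2, 7, 0, 6] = (0 4 2 5 7 6)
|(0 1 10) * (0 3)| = 4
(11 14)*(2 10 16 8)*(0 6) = (0 6)(2 10 16 8)(11 14) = [6, 1, 10, 3, 4, 5, 0, 7, 2, 9, 16, 14, 12, 13, 11, 15, 8]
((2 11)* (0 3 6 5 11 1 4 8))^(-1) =((0 3 6 5 11 2 1 4 8))^(-1) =(0 8 4 1 2 11 5 6 3)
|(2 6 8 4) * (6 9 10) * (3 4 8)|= |(2 9 10 6 3 4)|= 6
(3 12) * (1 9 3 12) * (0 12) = (0 12)(1 9 3) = [12, 9, 2, 1, 4, 5, 6, 7, 8, 3, 10, 11, 0]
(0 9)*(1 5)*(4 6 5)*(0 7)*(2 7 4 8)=(0 9 4 6 5 1 8 2 7)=[9, 8, 7, 3, 6, 1, 5, 0, 2, 4]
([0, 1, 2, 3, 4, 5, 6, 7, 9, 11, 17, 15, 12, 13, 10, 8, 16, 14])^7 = [0, 1, 2, 3, 4, 5, 6, 7, 15, 8, 17, 9, 12, 13, 10, 11, 16, 14]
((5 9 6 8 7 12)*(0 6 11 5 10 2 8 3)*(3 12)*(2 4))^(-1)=(0 3 7 8 2 4 10 12 6)(5 11 9)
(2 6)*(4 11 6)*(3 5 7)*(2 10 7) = (2 4 11 6 10 7 3 5) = [0, 1, 4, 5, 11, 2, 10, 3, 8, 9, 7, 6]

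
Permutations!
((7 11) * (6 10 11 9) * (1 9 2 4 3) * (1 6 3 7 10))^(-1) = (1 6 3 9)(2 7 4)(10 11)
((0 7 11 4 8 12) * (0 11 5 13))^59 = ((0 7 5 13)(4 8 12 11))^59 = (0 13 5 7)(4 11 12 8)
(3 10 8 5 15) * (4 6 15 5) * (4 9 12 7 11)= (3 10 8 9 12 7 11 4 6 15)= [0, 1, 2, 10, 6, 5, 15, 11, 9, 12, 8, 4, 7, 13, 14, 3]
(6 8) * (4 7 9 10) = [0, 1, 2, 3, 7, 5, 8, 9, 6, 10, 4] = (4 7 9 10)(6 8)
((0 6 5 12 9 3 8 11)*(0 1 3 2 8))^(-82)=((0 6 5 12 9 2 8 11 1 3))^(-82)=(0 1 8 9 5)(2 12 6 3 11)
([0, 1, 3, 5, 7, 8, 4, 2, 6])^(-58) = (2 4 8 3 7 6 5)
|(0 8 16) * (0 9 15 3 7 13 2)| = |(0 8 16 9 15 3 7 13 2)| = 9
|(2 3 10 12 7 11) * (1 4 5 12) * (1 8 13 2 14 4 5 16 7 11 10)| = 13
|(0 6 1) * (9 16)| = 6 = |(0 6 1)(9 16)|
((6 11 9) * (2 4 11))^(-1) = (2 6 9 11 4)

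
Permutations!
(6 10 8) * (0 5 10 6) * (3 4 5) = (0 3 4 5 10 8) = [3, 1, 2, 4, 5, 10, 6, 7, 0, 9, 8]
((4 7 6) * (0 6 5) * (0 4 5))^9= (0 7 4 5 6)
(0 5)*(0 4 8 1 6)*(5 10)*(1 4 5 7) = (0 10 7 1 6)(4 8) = [10, 6, 2, 3, 8, 5, 0, 1, 4, 9, 7]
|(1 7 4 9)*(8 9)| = |(1 7 4 8 9)| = 5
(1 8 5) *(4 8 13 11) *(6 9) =[0, 13, 2, 3, 8, 1, 9, 7, 5, 6, 10, 4, 12, 11] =(1 13 11 4 8 5)(6 9)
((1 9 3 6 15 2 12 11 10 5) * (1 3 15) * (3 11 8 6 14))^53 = (1 12 9 8 15 6 2)(3 14)(5 10 11)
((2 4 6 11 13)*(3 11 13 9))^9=(2 4 6 13)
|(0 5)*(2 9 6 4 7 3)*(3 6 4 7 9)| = 2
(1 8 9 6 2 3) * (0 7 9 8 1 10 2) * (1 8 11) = (0 7 9 6)(1 8 11)(2 3 10) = [7, 8, 3, 10, 4, 5, 0, 9, 11, 6, 2, 1]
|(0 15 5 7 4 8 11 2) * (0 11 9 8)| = |(0 15 5 7 4)(2 11)(8 9)| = 10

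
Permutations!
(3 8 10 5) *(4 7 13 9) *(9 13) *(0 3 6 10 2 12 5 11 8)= (13)(0 3)(2 12 5 6 10 11 8)(4 7 9)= [3, 1, 12, 0, 7, 6, 10, 9, 2, 4, 11, 8, 5, 13]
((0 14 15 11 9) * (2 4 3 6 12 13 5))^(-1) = ((0 14 15 11 9)(2 4 3 6 12 13 5))^(-1) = (0 9 11 15 14)(2 5 13 12 6 3 4)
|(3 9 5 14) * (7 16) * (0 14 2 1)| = |(0 14 3 9 5 2 1)(7 16)| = 14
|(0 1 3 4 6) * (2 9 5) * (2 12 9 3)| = 6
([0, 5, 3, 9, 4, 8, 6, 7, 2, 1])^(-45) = (1 2)(3 5)(8 9)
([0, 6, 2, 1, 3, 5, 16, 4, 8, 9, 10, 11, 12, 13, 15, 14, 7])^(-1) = (1 3 4 7 16 6)(14 15)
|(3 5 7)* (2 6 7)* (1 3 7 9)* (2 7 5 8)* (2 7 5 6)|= |(1 3 8 7 6 9)|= 6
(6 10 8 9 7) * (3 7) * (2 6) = [0, 1, 6, 7, 4, 5, 10, 2, 9, 3, 8] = (2 6 10 8 9 3 7)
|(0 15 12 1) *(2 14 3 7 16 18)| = 12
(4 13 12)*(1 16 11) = (1 16 11)(4 13 12) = [0, 16, 2, 3, 13, 5, 6, 7, 8, 9, 10, 1, 4, 12, 14, 15, 11]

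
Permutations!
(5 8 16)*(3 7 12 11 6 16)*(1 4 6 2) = (1 4 6 16 5 8 3 7 12 11 2) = [0, 4, 1, 7, 6, 8, 16, 12, 3, 9, 10, 2, 11, 13, 14, 15, 5]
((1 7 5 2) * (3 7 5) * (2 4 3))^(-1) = (1 2 7 3 4 5)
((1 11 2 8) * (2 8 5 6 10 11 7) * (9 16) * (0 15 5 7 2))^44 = (16)(0 10 2 5 8)(1 15 11 7 6)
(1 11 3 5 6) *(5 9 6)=(1 11 3 9 6)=[0, 11, 2, 9, 4, 5, 1, 7, 8, 6, 10, 3]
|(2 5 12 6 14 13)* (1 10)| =|(1 10)(2 5 12 6 14 13)| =6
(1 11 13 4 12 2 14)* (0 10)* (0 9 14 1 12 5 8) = (0 10 9 14 12 2 1 11 13 4 5 8) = [10, 11, 1, 3, 5, 8, 6, 7, 0, 14, 9, 13, 2, 4, 12]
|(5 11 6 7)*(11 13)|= |(5 13 11 6 7)|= 5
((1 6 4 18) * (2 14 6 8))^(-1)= (1 18 4 6 14 2 8)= ((1 8 2 14 6 4 18))^(-1)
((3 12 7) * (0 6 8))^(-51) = ((0 6 8)(3 12 7))^(-51) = (12)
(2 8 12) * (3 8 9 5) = (2 9 5 3 8 12) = [0, 1, 9, 8, 4, 3, 6, 7, 12, 5, 10, 11, 2]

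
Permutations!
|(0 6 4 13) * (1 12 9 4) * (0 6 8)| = |(0 8)(1 12 9 4 13 6)| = 6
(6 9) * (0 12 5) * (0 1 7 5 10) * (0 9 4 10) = (0 12)(1 7 5)(4 10 9 6) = [12, 7, 2, 3, 10, 1, 4, 5, 8, 6, 9, 11, 0]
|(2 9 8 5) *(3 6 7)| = 12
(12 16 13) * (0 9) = (0 9)(12 16 13) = [9, 1, 2, 3, 4, 5, 6, 7, 8, 0, 10, 11, 16, 12, 14, 15, 13]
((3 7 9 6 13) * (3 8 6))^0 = (13) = ((3 7 9)(6 13 8))^0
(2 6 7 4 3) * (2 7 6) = [0, 1, 2, 7, 3, 5, 6, 4] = (3 7 4)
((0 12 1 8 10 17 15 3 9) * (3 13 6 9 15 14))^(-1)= ((0 12 1 8 10 17 14 3 15 13 6 9))^(-1)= (0 9 6 13 15 3 14 17 10 8 1 12)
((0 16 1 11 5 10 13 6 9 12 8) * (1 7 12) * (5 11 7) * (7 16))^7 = (16)(0 8 12 7)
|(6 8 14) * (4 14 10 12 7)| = |(4 14 6 8 10 12 7)| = 7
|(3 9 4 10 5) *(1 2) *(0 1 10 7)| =9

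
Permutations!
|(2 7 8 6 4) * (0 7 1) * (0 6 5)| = 4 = |(0 7 8 5)(1 6 4 2)|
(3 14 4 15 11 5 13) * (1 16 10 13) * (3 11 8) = (1 16 10 13 11 5)(3 14 4 15 8) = [0, 16, 2, 14, 15, 1, 6, 7, 3, 9, 13, 5, 12, 11, 4, 8, 10]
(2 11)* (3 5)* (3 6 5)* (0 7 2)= [7, 1, 11, 3, 4, 6, 5, 2, 8, 9, 10, 0]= (0 7 2 11)(5 6)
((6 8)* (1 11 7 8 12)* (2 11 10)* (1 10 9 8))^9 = (12)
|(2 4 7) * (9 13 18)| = |(2 4 7)(9 13 18)| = 3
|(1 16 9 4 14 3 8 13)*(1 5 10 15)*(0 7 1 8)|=|(0 7 1 16 9 4 14 3)(5 10 15 8 13)|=40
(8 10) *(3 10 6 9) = [0, 1, 2, 10, 4, 5, 9, 7, 6, 3, 8] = (3 10 8 6 9)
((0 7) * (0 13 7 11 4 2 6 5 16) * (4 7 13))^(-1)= ((0 11 7 4 2 6 5 16))^(-1)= (0 16 5 6 2 4 7 11)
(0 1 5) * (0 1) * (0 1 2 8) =(0 1 5 2 8) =[1, 5, 8, 3, 4, 2, 6, 7, 0]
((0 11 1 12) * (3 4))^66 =((0 11 1 12)(3 4))^66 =(0 1)(11 12)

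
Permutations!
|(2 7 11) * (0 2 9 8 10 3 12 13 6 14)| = 12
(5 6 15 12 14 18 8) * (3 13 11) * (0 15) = [15, 1, 2, 13, 4, 6, 0, 7, 5, 9, 10, 3, 14, 11, 18, 12, 16, 17, 8] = (0 15 12 14 18 8 5 6)(3 13 11)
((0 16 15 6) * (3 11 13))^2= (0 15)(3 13 11)(6 16)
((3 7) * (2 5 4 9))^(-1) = ((2 5 4 9)(3 7))^(-1) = (2 9 4 5)(3 7)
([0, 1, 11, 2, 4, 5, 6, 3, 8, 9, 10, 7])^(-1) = [0, 1, 3, 7, 4, 5, 6, 11, 8, 9, 10, 2]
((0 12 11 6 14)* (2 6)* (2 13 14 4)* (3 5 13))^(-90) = (0 12 11 3 5 13 14)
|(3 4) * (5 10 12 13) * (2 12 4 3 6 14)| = |(2 12 13 5 10 4 6 14)| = 8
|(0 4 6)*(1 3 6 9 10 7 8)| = |(0 4 9 10 7 8 1 3 6)| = 9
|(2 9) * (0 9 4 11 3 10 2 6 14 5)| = |(0 9 6 14 5)(2 4 11 3 10)| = 5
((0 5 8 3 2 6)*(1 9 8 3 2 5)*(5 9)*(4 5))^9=(9)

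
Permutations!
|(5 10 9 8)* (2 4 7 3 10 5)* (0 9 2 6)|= |(0 9 8 6)(2 4 7 3 10)|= 20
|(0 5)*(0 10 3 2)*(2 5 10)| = 5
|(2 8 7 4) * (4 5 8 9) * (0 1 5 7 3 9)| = 8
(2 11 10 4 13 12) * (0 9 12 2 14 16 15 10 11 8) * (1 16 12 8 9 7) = (0 7 1 16 15 10 4 13 2 9 8)(12 14) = [7, 16, 9, 3, 13, 5, 6, 1, 0, 8, 4, 11, 14, 2, 12, 10, 15]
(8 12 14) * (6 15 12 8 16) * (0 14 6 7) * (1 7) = (0 14 16 1 7)(6 15 12) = [14, 7, 2, 3, 4, 5, 15, 0, 8, 9, 10, 11, 6, 13, 16, 12, 1]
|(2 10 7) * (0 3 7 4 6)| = 7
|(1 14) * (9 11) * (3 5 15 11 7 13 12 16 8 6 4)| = 12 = |(1 14)(3 5 15 11 9 7 13 12 16 8 6 4)|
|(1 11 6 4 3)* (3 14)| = 6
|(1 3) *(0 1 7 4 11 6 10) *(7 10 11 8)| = 12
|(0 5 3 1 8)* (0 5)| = |(1 8 5 3)| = 4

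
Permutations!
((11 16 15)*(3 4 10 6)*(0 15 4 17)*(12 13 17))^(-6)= (0 10 17 4 13 16 12 11 3 15 6)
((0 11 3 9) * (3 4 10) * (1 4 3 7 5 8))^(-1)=(0 9 3 11)(1 8 5 7 10 4)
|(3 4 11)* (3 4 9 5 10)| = 4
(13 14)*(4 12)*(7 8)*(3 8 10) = (3 8 7 10)(4 12)(13 14) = [0, 1, 2, 8, 12, 5, 6, 10, 7, 9, 3, 11, 4, 14, 13]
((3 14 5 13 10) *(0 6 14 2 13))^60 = (14)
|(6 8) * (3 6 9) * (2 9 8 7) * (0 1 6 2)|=12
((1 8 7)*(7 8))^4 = (8)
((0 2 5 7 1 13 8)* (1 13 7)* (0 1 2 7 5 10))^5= (0 5 13 10 1 7 2 8)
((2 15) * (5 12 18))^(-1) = (2 15)(5 18 12)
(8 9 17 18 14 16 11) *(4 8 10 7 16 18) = (4 8 9 17)(7 16 11 10)(14 18) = [0, 1, 2, 3, 8, 5, 6, 16, 9, 17, 7, 10, 12, 13, 18, 15, 11, 4, 14]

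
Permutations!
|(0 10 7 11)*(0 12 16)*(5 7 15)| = 8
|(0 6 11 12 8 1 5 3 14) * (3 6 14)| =|(0 14)(1 5 6 11 12 8)| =6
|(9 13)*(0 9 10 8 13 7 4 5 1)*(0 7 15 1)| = |(0 9 15 1 7 4 5)(8 13 10)| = 21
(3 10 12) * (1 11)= (1 11)(3 10 12)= [0, 11, 2, 10, 4, 5, 6, 7, 8, 9, 12, 1, 3]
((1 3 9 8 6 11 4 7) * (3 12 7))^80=((1 12 7)(3 9 8 6 11 4))^80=(1 7 12)(3 8 11)(4 9 6)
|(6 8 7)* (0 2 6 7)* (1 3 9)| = |(0 2 6 8)(1 3 9)| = 12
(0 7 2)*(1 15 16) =(0 7 2)(1 15 16) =[7, 15, 0, 3, 4, 5, 6, 2, 8, 9, 10, 11, 12, 13, 14, 16, 1]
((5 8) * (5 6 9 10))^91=((5 8 6 9 10))^91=(5 8 6 9 10)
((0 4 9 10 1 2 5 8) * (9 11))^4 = ((0 4 11 9 10 1 2 5 8))^4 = (0 10 8 9 5 11 2 4 1)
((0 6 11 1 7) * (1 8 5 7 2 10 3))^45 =((0 6 11 8 5 7)(1 2 10 3))^45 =(0 8)(1 2 10 3)(5 6)(7 11)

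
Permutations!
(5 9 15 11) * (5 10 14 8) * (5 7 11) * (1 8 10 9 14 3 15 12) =(1 8 7 11 9 12)(3 15 5 14 10) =[0, 8, 2, 15, 4, 14, 6, 11, 7, 12, 3, 9, 1, 13, 10, 5]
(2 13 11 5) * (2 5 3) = (2 13 11 3) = [0, 1, 13, 2, 4, 5, 6, 7, 8, 9, 10, 3, 12, 11]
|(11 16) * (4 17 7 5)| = |(4 17 7 5)(11 16)| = 4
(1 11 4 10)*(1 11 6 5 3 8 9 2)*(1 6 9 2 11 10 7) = (1 9 11 4 7)(2 6 5 3 8) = [0, 9, 6, 8, 7, 3, 5, 1, 2, 11, 10, 4]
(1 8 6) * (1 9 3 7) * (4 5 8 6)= (1 6 9 3 7)(4 5 8)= [0, 6, 2, 7, 5, 8, 9, 1, 4, 3]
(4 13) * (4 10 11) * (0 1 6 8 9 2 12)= (0 1 6 8 9 2 12)(4 13 10 11)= [1, 6, 12, 3, 13, 5, 8, 7, 9, 2, 11, 4, 0, 10]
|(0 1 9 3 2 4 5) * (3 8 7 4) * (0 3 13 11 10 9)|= |(0 1)(2 13 11 10 9 8 7 4 5 3)|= 10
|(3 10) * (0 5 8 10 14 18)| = 7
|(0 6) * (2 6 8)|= 4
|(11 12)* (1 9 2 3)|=|(1 9 2 3)(11 12)|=4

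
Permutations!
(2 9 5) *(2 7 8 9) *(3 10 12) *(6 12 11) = (3 10 11 6 12)(5 7 8 9) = [0, 1, 2, 10, 4, 7, 12, 8, 9, 5, 11, 6, 3]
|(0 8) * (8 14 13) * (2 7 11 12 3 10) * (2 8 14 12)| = |(0 12 3 10 8)(2 7 11)(13 14)| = 30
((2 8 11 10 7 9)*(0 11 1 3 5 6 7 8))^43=((0 11 10 8 1 3 5 6 7 9 2))^43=(0 2 9 7 6 5 3 1 8 10 11)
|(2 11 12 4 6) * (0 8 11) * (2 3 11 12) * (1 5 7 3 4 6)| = 11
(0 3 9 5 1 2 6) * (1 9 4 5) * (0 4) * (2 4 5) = (0 3)(1 4 2 6 5 9) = [3, 4, 6, 0, 2, 9, 5, 7, 8, 1]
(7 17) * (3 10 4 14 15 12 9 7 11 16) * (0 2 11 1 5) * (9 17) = (0 2 11 16 3 10 4 14 15 12 17 1 5)(7 9) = [2, 5, 11, 10, 14, 0, 6, 9, 8, 7, 4, 16, 17, 13, 15, 12, 3, 1]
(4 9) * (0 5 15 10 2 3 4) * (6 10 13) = (0 5 15 13 6 10 2 3 4 9) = [5, 1, 3, 4, 9, 15, 10, 7, 8, 0, 2, 11, 12, 6, 14, 13]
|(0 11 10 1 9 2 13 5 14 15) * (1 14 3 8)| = 35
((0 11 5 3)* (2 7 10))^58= (0 5)(2 7 10)(3 11)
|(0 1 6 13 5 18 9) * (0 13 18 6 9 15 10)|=9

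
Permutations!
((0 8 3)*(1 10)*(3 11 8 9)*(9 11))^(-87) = (0 9 11 3 8)(1 10)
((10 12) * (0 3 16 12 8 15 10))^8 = ((0 3 16 12)(8 15 10))^8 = (16)(8 10 15)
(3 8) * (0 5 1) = (0 5 1)(3 8) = [5, 0, 2, 8, 4, 1, 6, 7, 3]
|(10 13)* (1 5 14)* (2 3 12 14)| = 6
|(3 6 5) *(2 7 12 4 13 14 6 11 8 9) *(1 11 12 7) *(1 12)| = 12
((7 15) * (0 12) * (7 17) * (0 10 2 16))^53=(0 2 12 16 10)(7 17 15)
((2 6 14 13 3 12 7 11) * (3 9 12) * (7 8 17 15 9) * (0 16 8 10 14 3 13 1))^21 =((0 16 8 17 15 9 12 10 14 1)(2 6 3 13 7 11))^21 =(0 16 8 17 15 9 12 10 14 1)(2 13)(3 11)(6 7)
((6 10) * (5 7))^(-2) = (10)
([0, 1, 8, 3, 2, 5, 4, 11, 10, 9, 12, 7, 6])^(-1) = (2 4 6 12 10 8)(7 11)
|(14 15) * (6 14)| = 3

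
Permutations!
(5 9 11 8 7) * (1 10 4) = (1 10 4)(5 9 11 8 7) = [0, 10, 2, 3, 1, 9, 6, 5, 7, 11, 4, 8]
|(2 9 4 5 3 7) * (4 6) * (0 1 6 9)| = 8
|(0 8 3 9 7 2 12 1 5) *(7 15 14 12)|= |(0 8 3 9 15 14 12 1 5)(2 7)|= 18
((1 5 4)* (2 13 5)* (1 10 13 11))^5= ((1 2 11)(4 10 13 5))^5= (1 11 2)(4 10 13 5)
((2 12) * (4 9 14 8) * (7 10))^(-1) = (2 12)(4 8 14 9)(7 10) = ((2 12)(4 9 14 8)(7 10))^(-1)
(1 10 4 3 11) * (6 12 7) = (1 10 4 3 11)(6 12 7) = [0, 10, 2, 11, 3, 5, 12, 6, 8, 9, 4, 1, 7]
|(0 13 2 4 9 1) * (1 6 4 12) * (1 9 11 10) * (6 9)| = |(0 13 2 12 6 4 11 10 1)| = 9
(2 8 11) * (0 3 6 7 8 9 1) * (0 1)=[3, 1, 9, 6, 4, 5, 7, 8, 11, 0, 10, 2]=(0 3 6 7 8 11 2 9)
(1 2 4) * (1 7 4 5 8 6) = [0, 2, 5, 3, 7, 8, 1, 4, 6] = (1 2 5 8 6)(4 7)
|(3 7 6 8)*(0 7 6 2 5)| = |(0 7 2 5)(3 6 8)| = 12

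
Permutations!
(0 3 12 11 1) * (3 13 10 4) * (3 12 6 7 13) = (0 3 6 7 13 10 4 12 11 1) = [3, 0, 2, 6, 12, 5, 7, 13, 8, 9, 4, 1, 11, 10]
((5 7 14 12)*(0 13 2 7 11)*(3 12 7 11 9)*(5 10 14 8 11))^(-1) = ((0 13 2 5 9 3 12 10 14 7 8 11))^(-1) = (0 11 8 7 14 10 12 3 9 5 2 13)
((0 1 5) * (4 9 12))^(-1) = ((0 1 5)(4 9 12))^(-1) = (0 5 1)(4 12 9)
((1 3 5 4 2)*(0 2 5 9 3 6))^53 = (0 2 1 6)(3 9)(4 5)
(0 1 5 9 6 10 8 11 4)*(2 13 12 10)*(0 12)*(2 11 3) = [1, 5, 13, 2, 12, 9, 11, 7, 3, 6, 8, 4, 10, 0] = (0 1 5 9 6 11 4 12 10 8 3 2 13)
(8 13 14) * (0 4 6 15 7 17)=[4, 1, 2, 3, 6, 5, 15, 17, 13, 9, 10, 11, 12, 14, 8, 7, 16, 0]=(0 4 6 15 7 17)(8 13 14)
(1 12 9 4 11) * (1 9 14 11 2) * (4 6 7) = (1 12 14 11 9 6 7 4 2) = [0, 12, 1, 3, 2, 5, 7, 4, 8, 6, 10, 9, 14, 13, 11]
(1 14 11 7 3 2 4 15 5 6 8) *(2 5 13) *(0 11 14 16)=(0 11 7 3 5 6 8 1 16)(2 4 15 13)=[11, 16, 4, 5, 15, 6, 8, 3, 1, 9, 10, 7, 12, 2, 14, 13, 0]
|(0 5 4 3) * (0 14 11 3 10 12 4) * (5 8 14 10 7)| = |(0 8 14 11 3 10 12 4 7 5)| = 10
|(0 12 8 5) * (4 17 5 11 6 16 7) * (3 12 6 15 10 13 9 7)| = 15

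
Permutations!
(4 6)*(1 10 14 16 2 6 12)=(1 10 14 16 2 6 4 12)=[0, 10, 6, 3, 12, 5, 4, 7, 8, 9, 14, 11, 1, 13, 16, 15, 2]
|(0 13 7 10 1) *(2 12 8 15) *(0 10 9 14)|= |(0 13 7 9 14)(1 10)(2 12 8 15)|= 20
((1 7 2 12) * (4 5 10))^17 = (1 7 2 12)(4 10 5)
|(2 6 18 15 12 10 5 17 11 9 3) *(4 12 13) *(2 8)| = |(2 6 18 15 13 4 12 10 5 17 11 9 3 8)| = 14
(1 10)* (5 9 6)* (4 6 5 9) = [0, 10, 2, 3, 6, 4, 9, 7, 8, 5, 1] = (1 10)(4 6 9 5)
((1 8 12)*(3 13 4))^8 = (1 12 8)(3 4 13)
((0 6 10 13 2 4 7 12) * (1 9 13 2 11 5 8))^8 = ((0 6 10 2 4 7 12)(1 9 13 11 5 8))^8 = (0 6 10 2 4 7 12)(1 13 5)(8 9 11)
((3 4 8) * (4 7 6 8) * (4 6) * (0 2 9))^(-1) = ((0 2 9)(3 7 4 6 8))^(-1) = (0 9 2)(3 8 6 4 7)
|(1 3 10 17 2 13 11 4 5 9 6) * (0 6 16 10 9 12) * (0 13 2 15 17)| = |(0 6 1 3 9 16 10)(4 5 12 13 11)(15 17)| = 70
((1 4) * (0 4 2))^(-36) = (4)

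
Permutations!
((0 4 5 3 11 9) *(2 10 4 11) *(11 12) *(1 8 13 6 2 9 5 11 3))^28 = (1 8 13 6 2 10 4 11 5)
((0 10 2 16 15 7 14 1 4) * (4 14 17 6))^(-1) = ((0 10 2 16 15 7 17 6 4)(1 14))^(-1) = (0 4 6 17 7 15 16 2 10)(1 14)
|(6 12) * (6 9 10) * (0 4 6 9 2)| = |(0 4 6 12 2)(9 10)| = 10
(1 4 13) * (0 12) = [12, 4, 2, 3, 13, 5, 6, 7, 8, 9, 10, 11, 0, 1] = (0 12)(1 4 13)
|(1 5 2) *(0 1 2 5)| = |(5)(0 1)| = 2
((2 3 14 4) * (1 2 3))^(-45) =(14)(1 2)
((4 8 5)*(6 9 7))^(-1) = ((4 8 5)(6 9 7))^(-1) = (4 5 8)(6 7 9)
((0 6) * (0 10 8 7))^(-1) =((0 6 10 8 7))^(-1) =(0 7 8 10 6)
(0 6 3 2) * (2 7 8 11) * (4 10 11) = (0 6 3 7 8 4 10 11 2) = [6, 1, 0, 7, 10, 5, 3, 8, 4, 9, 11, 2]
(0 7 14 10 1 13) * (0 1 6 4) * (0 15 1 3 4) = (0 7 14 10 6)(1 13 3 4 15) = [7, 13, 2, 4, 15, 5, 0, 14, 8, 9, 6, 11, 12, 3, 10, 1]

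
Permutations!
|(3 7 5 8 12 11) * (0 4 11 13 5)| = 20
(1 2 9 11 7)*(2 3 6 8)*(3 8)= [0, 8, 9, 6, 4, 5, 3, 1, 2, 11, 10, 7]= (1 8 2 9 11 7)(3 6)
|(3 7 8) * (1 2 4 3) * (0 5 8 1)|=15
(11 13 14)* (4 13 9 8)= (4 13 14 11 9 8)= [0, 1, 2, 3, 13, 5, 6, 7, 4, 8, 10, 9, 12, 14, 11]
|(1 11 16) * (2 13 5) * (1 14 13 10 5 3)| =6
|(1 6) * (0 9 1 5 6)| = 6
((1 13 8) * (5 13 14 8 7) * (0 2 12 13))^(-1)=(0 5 7 13 12 2)(1 8 14)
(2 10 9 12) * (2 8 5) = (2 10 9 12 8 5) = [0, 1, 10, 3, 4, 2, 6, 7, 5, 12, 9, 11, 8]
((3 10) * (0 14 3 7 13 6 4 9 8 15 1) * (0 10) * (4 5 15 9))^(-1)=(0 3 14)(1 15 5 6 13 7 10)(8 9)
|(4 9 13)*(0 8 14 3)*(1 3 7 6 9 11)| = |(0 8 14 7 6 9 13 4 11 1 3)| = 11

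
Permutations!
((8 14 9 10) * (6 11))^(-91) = (6 11)(8 14 9 10)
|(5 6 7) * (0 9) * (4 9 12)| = 12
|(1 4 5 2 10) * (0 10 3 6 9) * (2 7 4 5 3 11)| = 18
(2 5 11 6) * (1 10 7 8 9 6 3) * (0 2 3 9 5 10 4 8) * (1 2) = [1, 4, 10, 2, 8, 11, 3, 0, 5, 6, 7, 9] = (0 1 4 8 5 11 9 6 3 2 10 7)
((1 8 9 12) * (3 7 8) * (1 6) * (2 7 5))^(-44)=((1 3 5 2 7 8 9 12 6))^(-44)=(1 3 5 2 7 8 9 12 6)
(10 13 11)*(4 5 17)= (4 5 17)(10 13 11)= [0, 1, 2, 3, 5, 17, 6, 7, 8, 9, 13, 10, 12, 11, 14, 15, 16, 4]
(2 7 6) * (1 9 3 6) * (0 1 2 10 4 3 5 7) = (0 1 9 5 7 2)(3 6 10 4) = [1, 9, 0, 6, 3, 7, 10, 2, 8, 5, 4]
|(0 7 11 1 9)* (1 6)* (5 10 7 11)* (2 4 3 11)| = 24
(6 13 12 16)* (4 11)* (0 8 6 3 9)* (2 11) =(0 8 6 13 12 16 3 9)(2 11 4) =[8, 1, 11, 9, 2, 5, 13, 7, 6, 0, 10, 4, 16, 12, 14, 15, 3]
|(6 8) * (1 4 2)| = |(1 4 2)(6 8)| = 6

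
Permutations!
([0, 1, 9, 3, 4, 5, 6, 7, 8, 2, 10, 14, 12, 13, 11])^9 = (2 9)(11 14)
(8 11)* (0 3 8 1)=(0 3 8 11 1)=[3, 0, 2, 8, 4, 5, 6, 7, 11, 9, 10, 1]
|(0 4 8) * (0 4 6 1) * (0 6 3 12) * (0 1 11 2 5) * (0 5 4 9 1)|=21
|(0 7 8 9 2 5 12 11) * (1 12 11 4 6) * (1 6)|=21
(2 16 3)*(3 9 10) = (2 16 9 10 3) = [0, 1, 16, 2, 4, 5, 6, 7, 8, 10, 3, 11, 12, 13, 14, 15, 9]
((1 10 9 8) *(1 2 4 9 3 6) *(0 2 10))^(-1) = ((0 2 4 9 8 10 3 6 1))^(-1) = (0 1 6 3 10 8 9 4 2)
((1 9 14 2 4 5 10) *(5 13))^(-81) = (1 10 5 13 4 2 14 9)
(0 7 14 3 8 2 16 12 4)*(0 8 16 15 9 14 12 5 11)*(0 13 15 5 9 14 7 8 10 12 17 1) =(0 8 2 5 11 13 15 14 3 16 9 7 17 1)(4 10 12) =[8, 0, 5, 16, 10, 11, 6, 17, 2, 7, 12, 13, 4, 15, 3, 14, 9, 1]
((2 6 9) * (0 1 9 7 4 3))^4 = (0 6)(1 7)(2 3)(4 9)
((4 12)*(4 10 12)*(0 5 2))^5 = (0 2 5)(10 12) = ((0 5 2)(10 12))^5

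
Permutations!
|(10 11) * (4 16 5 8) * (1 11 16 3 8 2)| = |(1 11 10 16 5 2)(3 8 4)| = 6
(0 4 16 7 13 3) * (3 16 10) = (0 4 10 3)(7 13 16) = [4, 1, 2, 0, 10, 5, 6, 13, 8, 9, 3, 11, 12, 16, 14, 15, 7]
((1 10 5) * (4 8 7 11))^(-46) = (1 5 10)(4 7)(8 11)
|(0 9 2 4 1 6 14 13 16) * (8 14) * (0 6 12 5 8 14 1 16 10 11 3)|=|(0 9 2 4 16 6 14 13 10 11 3)(1 12 5 8)|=44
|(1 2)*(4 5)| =2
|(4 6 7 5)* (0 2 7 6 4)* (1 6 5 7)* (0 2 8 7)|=|(0 8 7)(1 6 5 2)|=12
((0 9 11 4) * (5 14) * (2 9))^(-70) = (14)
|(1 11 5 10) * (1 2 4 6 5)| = 10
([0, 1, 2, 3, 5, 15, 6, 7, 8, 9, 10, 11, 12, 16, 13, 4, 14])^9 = (16)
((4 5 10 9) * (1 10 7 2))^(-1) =(1 2 7 5 4 9 10)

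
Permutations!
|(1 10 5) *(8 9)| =|(1 10 5)(8 9)| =6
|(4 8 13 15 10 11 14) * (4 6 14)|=6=|(4 8 13 15 10 11)(6 14)|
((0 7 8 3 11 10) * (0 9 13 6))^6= ((0 7 8 3 11 10 9 13 6))^6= (0 9 3)(6 10 8)(7 13 11)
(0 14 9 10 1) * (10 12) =[14, 0, 2, 3, 4, 5, 6, 7, 8, 12, 1, 11, 10, 13, 9] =(0 14 9 12 10 1)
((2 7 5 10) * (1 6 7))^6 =(10)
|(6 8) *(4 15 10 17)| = 4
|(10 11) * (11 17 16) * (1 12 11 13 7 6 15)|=10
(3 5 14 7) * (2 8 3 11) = (2 8 3 5 14 7 11) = [0, 1, 8, 5, 4, 14, 6, 11, 3, 9, 10, 2, 12, 13, 7]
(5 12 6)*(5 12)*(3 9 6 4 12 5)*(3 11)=(3 9 6 5 11)(4 12)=[0, 1, 2, 9, 12, 11, 5, 7, 8, 6, 10, 3, 4]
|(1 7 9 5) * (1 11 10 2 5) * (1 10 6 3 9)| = 14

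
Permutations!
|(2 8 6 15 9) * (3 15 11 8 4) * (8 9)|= |(2 4 3 15 8 6 11 9)|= 8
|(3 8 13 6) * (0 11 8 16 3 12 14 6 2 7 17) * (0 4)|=|(0 11 8 13 2 7 17 4)(3 16)(6 12 14)|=24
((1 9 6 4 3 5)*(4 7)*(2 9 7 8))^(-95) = ((1 7 4 3 5)(2 9 6 8))^(-95) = (2 9 6 8)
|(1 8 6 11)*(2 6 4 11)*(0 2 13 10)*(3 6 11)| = 10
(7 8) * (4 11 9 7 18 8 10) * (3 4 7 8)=(3 4 11 9 8 18)(7 10)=[0, 1, 2, 4, 11, 5, 6, 10, 18, 8, 7, 9, 12, 13, 14, 15, 16, 17, 3]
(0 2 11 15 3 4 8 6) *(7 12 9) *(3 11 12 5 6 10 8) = (0 2 12 9 7 5 6)(3 4)(8 10)(11 15) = [2, 1, 12, 4, 3, 6, 0, 5, 10, 7, 8, 15, 9, 13, 14, 11]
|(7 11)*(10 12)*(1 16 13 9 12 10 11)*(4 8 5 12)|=10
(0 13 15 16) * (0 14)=(0 13 15 16 14)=[13, 1, 2, 3, 4, 5, 6, 7, 8, 9, 10, 11, 12, 15, 0, 16, 14]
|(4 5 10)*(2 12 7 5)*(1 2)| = |(1 2 12 7 5 10 4)| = 7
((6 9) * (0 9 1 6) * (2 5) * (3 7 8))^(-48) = ((0 9)(1 6)(2 5)(3 7 8))^(-48) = (9)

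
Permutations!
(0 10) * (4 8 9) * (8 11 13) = [10, 1, 2, 3, 11, 5, 6, 7, 9, 4, 0, 13, 12, 8] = (0 10)(4 11 13 8 9)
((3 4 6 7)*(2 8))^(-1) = ((2 8)(3 4 6 7))^(-1) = (2 8)(3 7 6 4)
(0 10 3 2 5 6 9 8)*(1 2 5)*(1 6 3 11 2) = [10, 1, 6, 5, 4, 3, 9, 7, 0, 8, 11, 2] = (0 10 11 2 6 9 8)(3 5)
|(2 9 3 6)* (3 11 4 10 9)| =12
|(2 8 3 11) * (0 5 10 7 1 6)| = 12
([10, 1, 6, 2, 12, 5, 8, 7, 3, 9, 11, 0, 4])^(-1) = (0 11 10)(2 3 8 6)(4 12)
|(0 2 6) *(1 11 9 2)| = 6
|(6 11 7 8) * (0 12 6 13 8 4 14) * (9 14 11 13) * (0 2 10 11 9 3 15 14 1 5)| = |(0 12 6 13 8 3 15 14 2 10 11 7 4 9 1 5)| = 16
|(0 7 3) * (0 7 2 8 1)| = 4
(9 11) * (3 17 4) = (3 17 4)(9 11) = [0, 1, 2, 17, 3, 5, 6, 7, 8, 11, 10, 9, 12, 13, 14, 15, 16, 4]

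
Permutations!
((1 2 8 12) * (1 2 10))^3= ((1 10)(2 8 12))^3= (12)(1 10)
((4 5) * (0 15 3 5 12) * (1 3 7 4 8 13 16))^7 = (0 7 12 15 4)(1 3 5 8 13 16)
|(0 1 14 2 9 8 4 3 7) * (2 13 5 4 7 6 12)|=|(0 1 14 13 5 4 3 6 12 2 9 8 7)|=13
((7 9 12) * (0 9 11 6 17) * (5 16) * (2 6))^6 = (0 6 11 12)(2 7 9 17)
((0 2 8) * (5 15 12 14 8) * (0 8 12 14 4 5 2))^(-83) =((4 5 15 14 12))^(-83) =(4 15 12 5 14)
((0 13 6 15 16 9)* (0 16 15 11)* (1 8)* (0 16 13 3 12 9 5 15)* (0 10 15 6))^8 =((0 3 12 9 13)(1 8)(5 6 11 16)(10 15))^8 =(16)(0 9 3 13 12)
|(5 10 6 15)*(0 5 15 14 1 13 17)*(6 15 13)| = 6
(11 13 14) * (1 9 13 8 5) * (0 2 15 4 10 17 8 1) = [2, 9, 15, 3, 10, 0, 6, 7, 5, 13, 17, 1, 12, 14, 11, 4, 16, 8] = (0 2 15 4 10 17 8 5)(1 9 13 14 11)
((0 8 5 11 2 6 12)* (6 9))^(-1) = (0 12 6 9 2 11 5 8)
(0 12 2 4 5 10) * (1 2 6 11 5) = (0 12 6 11 5 10)(1 2 4) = [12, 2, 4, 3, 1, 10, 11, 7, 8, 9, 0, 5, 6]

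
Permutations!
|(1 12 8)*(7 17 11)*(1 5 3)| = |(1 12 8 5 3)(7 17 11)| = 15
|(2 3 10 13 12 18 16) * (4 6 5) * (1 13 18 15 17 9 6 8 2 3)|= |(1 13 12 15 17 9 6 5 4 8 2)(3 10 18 16)|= 44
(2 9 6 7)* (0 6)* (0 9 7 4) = (9)(0 6 4)(2 7) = [6, 1, 7, 3, 0, 5, 4, 2, 8, 9]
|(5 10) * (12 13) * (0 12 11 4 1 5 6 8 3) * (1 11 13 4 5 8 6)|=|(13)(0 12 4 11 5 10 1 8 3)|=9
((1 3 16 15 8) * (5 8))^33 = (1 15)(3 5)(8 16)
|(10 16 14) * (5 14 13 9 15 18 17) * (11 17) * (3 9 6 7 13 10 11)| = 12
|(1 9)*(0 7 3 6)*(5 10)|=4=|(0 7 3 6)(1 9)(5 10)|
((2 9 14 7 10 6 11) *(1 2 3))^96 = ((1 2 9 14 7 10 6 11 3))^96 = (1 6 14)(2 11 7)(3 10 9)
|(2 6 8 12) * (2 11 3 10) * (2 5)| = 8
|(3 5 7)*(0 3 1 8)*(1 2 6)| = 8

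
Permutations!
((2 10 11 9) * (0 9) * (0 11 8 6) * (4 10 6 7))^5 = ((11)(0 9 2 6)(4 10 8 7))^5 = (11)(0 9 2 6)(4 10 8 7)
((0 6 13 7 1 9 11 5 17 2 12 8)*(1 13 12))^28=((0 6 12 8)(1 9 11 5 17 2)(7 13))^28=(1 17 11)(2 5 9)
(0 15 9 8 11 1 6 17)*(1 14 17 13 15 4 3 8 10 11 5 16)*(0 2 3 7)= (0 4 7)(1 6 13 15 9 10 11 14 17 2 3 8 5 16)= [4, 6, 3, 8, 7, 16, 13, 0, 5, 10, 11, 14, 12, 15, 17, 9, 1, 2]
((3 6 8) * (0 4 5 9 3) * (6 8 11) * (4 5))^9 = (0 8 3 9 5)(6 11)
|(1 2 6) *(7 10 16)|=|(1 2 6)(7 10 16)|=3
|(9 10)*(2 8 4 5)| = 4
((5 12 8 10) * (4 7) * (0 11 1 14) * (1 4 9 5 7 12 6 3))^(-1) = ((0 11 4 12 8 10 7 9 5 6 3 1 14))^(-1) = (0 14 1 3 6 5 9 7 10 8 12 4 11)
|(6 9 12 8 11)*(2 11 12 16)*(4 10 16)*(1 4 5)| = |(1 4 10 16 2 11 6 9 5)(8 12)| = 18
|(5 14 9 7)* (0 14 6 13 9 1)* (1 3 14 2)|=|(0 2 1)(3 14)(5 6 13 9 7)|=30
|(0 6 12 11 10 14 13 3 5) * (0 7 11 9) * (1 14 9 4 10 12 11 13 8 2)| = 28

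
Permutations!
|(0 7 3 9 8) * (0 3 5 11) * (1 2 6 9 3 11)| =9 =|(0 7 5 1 2 6 9 8 11)|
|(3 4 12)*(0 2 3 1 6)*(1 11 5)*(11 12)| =8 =|(12)(0 2 3 4 11 5 1 6)|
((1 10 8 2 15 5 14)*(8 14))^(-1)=(1 14 10)(2 8 5 15)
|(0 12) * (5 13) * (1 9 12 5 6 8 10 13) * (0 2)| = 12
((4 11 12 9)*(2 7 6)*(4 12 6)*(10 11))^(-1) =((2 7 4 10 11 6)(9 12))^(-1) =(2 6 11 10 4 7)(9 12)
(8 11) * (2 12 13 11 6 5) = (2 12 13 11 8 6 5) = [0, 1, 12, 3, 4, 2, 5, 7, 6, 9, 10, 8, 13, 11]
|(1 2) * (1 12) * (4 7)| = 6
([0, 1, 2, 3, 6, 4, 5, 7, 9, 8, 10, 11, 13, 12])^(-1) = (4 5 6)(8 9)(12 13)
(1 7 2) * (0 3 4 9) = (0 3 4 9)(1 7 2) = [3, 7, 1, 4, 9, 5, 6, 2, 8, 0]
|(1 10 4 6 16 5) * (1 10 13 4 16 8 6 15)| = 12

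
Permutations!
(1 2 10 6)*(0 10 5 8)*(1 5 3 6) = [10, 2, 3, 6, 4, 8, 5, 7, 0, 9, 1] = (0 10 1 2 3 6 5 8)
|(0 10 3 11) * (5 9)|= 4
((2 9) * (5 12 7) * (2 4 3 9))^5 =((3 9 4)(5 12 7))^5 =(3 4 9)(5 7 12)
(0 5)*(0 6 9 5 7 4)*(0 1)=(0 7 4 1)(5 6 9)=[7, 0, 2, 3, 1, 6, 9, 4, 8, 5]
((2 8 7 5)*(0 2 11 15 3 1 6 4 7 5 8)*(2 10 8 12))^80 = (0 8 11 3 6 7 2 10 5 15 1 4 12)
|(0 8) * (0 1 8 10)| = 2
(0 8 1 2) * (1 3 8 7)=(0 7 1 2)(3 8)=[7, 2, 0, 8, 4, 5, 6, 1, 3]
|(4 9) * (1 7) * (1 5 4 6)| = |(1 7 5 4 9 6)| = 6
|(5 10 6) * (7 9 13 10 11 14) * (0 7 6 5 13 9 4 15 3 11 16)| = 12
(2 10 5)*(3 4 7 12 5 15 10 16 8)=[0, 1, 16, 4, 7, 2, 6, 12, 3, 9, 15, 11, 5, 13, 14, 10, 8]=(2 16 8 3 4 7 12 5)(10 15)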